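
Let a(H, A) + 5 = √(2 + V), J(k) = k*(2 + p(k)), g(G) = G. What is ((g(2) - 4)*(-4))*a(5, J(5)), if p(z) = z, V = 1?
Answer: -40 + 8*√3 ≈ -26.144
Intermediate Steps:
J(k) = k*(2 + k)
a(H, A) = -5 + √3 (a(H, A) = -5 + √(2 + 1) = -5 + √3)
((g(2) - 4)*(-4))*a(5, J(5)) = ((2 - 4)*(-4))*(-5 + √3) = (-2*(-4))*(-5 + √3) = 8*(-5 + √3) = -40 + 8*√3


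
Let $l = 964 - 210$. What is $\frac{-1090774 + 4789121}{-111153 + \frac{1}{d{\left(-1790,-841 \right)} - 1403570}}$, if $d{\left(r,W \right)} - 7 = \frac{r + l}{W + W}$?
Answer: $- \frac{4365513875969855}{131204552698486} \approx -33.273$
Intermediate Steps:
$l = 754$ ($l = 964 - 210 = 754$)
$d{\left(r,W \right)} = 7 + \frac{754 + r}{2 W}$ ($d{\left(r,W \right)} = 7 + \frac{r + 754}{W + W} = 7 + \frac{754 + r}{2 W}$)
$\frac{-1090774 + 4789121}{-111153 + \frac{1}{d{\left(-1790,-841 \right)} - 1403570}} = \frac{-1090774 + 4789121}{-111153 + \frac{1}{\frac{754 - 1790 + 14 \left(-841\right)}{2 \left(-841\right)} - 1403570}} = \frac{3698347}{-111153 + \frac{1}{\frac{1}{2} \left(- \frac{1}{841}\right) \left(754 - 1790 - 11774\right) - 1403570}} = \frac{3698347}{-111153 + \frac{1}{\frac{1}{2} \left(- \frac{1}{841}\right) \left(-12810\right) - 1403570}} = \frac{3698347}{-111153 + \frac{1}{\frac{6405}{841} - 1403570}} = \frac{3698347}{-111153 + \frac{1}{- \frac{1180395965}{841}}} = \frac{3698347}{-111153 - \frac{841}{1180395965}} = \frac{3698347}{- \frac{131204552698486}{1180395965}} = 3698347 \left(- \frac{1180395965}{131204552698486}\right) = - \frac{4365513875969855}{131204552698486}$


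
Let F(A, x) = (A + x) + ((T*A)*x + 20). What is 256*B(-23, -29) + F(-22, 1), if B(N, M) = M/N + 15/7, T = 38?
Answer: 5531/161 ≈ 34.354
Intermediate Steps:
B(N, M) = 15/7 + M/N (B(N, M) = M/N + 15*(⅐) = M/N + 15/7 = 15/7 + M/N)
F(A, x) = 20 + A + x + 38*A*x (F(A, x) = (A + x) + ((38*A)*x + 20) = (A + x) + (38*A*x + 20) = (A + x) + (20 + 38*A*x) = 20 + A + x + 38*A*x)
256*B(-23, -29) + F(-22, 1) = 256*(15/7 - 29/(-23)) + (20 - 22 + 1 + 38*(-22)*1) = 256*(15/7 - 29*(-1/23)) + (20 - 22 + 1 - 836) = 256*(15/7 + 29/23) - 837 = 256*(548/161) - 837 = 140288/161 - 837 = 5531/161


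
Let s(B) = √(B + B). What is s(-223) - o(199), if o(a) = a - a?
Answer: I*√446 ≈ 21.119*I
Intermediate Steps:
o(a) = 0
s(B) = √2*√B (s(B) = √(2*B) = √2*√B)
s(-223) - o(199) = √2*√(-223) - 1*0 = √2*(I*√223) + 0 = I*√446 + 0 = I*√446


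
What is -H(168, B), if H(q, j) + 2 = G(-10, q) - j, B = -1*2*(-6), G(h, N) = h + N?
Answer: -144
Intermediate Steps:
G(h, N) = N + h
B = 12 (B = -2*(-6) = 12)
H(q, j) = -12 + q - j (H(q, j) = -2 + ((q - 10) - j) = -2 + ((-10 + q) - j) = -2 + (-10 + q - j) = -12 + q - j)
-H(168, B) = -(-12 + 168 - 1*12) = -(-12 + 168 - 12) = -1*144 = -144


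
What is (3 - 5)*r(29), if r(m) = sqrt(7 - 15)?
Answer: -4*I*sqrt(2) ≈ -5.6569*I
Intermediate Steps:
r(m) = 2*I*sqrt(2) (r(m) = sqrt(-8) = 2*I*sqrt(2))
(3 - 5)*r(29) = (3 - 5)*(2*I*sqrt(2)) = -4*I*sqrt(2)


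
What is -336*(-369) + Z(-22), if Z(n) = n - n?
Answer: 123984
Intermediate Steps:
Z(n) = 0
-336*(-369) + Z(-22) = -336*(-369) + 0 = 123984 + 0 = 123984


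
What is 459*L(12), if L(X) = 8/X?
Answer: 306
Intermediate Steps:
459*L(12) = 459*(8/12) = 459*(8*(1/12)) = 459*(2/3) = 306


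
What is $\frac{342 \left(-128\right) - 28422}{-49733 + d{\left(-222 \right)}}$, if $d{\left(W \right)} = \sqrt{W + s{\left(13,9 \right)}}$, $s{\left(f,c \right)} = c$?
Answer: $\frac{256473081}{176669393} + \frac{5157 i \sqrt{213}}{176669393} \approx 1.4517 + 0.00042602 i$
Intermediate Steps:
$d{\left(W \right)} = \sqrt{9 + W}$ ($d{\left(W \right)} = \sqrt{W + 9} = \sqrt{9 + W}$)
$\frac{342 \left(-128\right) - 28422}{-49733 + d{\left(-222 \right)}} = \frac{342 \left(-128\right) - 28422}{-49733 + \sqrt{9 - 222}} = \frac{-43776 - 28422}{-49733 + \sqrt{-213}} = - \frac{72198}{-49733 + i \sqrt{213}}$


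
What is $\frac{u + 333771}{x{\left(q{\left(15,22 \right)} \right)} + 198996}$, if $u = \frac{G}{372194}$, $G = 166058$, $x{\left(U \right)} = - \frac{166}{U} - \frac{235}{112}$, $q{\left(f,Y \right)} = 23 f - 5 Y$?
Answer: $\frac{1634836921957120}{974683205545591} \approx 1.6773$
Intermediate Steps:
$q{\left(f,Y \right)} = - 5 Y + 23 f$
$x{\left(U \right)} = - \frac{235}{112} - \frac{166}{U}$ ($x{\left(U \right)} = - \frac{166}{U} - \frac{235}{112} = - \frac{235}{112} - \frac{166}{U}$)
$u = \frac{83029}{186097}$ ($u = \frac{166058}{372194} = 166058 \cdot \frac{1}{372194} = \frac{83029}{186097} \approx 0.44616$)
$\frac{u + 333771}{x{\left(q{\left(15,22 \right)} \right)} + 198996} = \frac{\frac{83029}{186097} + 333771}{\left(- \frac{235}{112} - \frac{166}{\left(-5\right) 22 + 23 \cdot 15}\right) + 198996} = \frac{62113864816}{186097 \left(\left(- \frac{235}{112} - \frac{166}{-110 + 345}\right) + 198996\right)} = \frac{62113864816}{186097 \left(\left(- \frac{235}{112} - \frac{166}{235}\right) + 198996\right)} = \frac{62113864816}{186097 \left(- \frac{73817}{26320} + 198996\right)} = \frac{62113864816}{186097 \cdot \frac{5237500903}{26320}} = \frac{62113864816}{186097} \cdot \frac{26320}{5237500903} = \frac{1634836921957120}{974683205545591}$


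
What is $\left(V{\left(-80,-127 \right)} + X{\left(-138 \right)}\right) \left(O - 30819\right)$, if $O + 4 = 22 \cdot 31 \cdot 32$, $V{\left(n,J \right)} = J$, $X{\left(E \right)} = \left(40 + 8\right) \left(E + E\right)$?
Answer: $120361625$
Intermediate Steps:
$X{\left(E \right)} = 96 E$ ($X{\left(E \right)} = 48 \cdot 2 E = 96 E$)
$O = 21820$ ($O = -4 + 22 \cdot 31 \cdot 32 = -4 + 682 \cdot 32 = -4 + 21824 = 21820$)
$\left(V{\left(-80,-127 \right)} + X{\left(-138 \right)}\right) \left(O - 30819\right) = \left(-127 + 96 \left(-138\right)\right) \left(21820 - 30819\right) = \left(-127 - 13248\right) \left(-8999\right) = \left(-13375\right) \left(-8999\right) = 120361625$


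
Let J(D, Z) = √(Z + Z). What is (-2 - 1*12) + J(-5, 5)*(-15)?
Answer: -14 - 15*√10 ≈ -61.434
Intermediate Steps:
J(D, Z) = √2*√Z (J(D, Z) = √(2*Z) = √2*√Z)
(-2 - 1*12) + J(-5, 5)*(-15) = (-2 - 1*12) + (√2*√5)*(-15) = (-2 - 12) + √10*(-15) = -14 - 15*√10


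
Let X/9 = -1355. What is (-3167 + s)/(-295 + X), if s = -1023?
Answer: 419/1249 ≈ 0.33547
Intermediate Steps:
X = -12195 (X = 9*(-1355) = -12195)
(-3167 + s)/(-295 + X) = (-3167 - 1023)/(-295 - 12195) = -4190/(-12490) = -4190*(-1/12490) = 419/1249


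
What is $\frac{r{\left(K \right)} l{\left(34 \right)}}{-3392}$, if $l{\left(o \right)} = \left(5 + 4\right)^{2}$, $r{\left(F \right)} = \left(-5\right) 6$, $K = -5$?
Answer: $\frac{1215}{1696} \approx 0.71639$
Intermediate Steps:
$r{\left(F \right)} = -30$
$l{\left(o \right)} = 81$ ($l{\left(o \right)} = 9^{2} = 81$)
$\frac{r{\left(K \right)} l{\left(34 \right)}}{-3392} = \frac{\left(-30\right) 81}{-3392} = \left(-2430\right) \left(- \frac{1}{3392}\right) = \frac{1215}{1696}$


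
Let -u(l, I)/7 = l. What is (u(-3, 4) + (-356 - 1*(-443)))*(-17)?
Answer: -1836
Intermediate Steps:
u(l, I) = -7*l
(u(-3, 4) + (-356 - 1*(-443)))*(-17) = (-7*(-3) + (-356 - 1*(-443)))*(-17) = (21 + (-356 + 443))*(-17) = (21 + 87)*(-17) = 108*(-17) = -1836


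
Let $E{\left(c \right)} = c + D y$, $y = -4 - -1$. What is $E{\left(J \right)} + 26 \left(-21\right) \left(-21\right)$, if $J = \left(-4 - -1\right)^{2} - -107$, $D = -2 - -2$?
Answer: $11582$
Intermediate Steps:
$D = 0$ ($D = -2 + 2 = 0$)
$y = -3$ ($y = -4 + 1 = -3$)
$J = 116$ ($J = \left(-4 + 1\right)^{2} + 107 = \left(-3\right)^{2} + 107 = 9 + 107 = 116$)
$E{\left(c \right)} = c$ ($E{\left(c \right)} = c + 0 \left(-3\right) = c + 0 = c$)
$E{\left(J \right)} + 26 \left(-21\right) \left(-21\right) = 116 + 26 \left(-21\right) \left(-21\right) = 116 - -11466 = 116 + 11466 = 11582$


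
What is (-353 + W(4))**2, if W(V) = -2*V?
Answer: 130321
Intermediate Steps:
(-353 + W(4))**2 = (-353 - 2*4)**2 = (-353 - 8)**2 = (-361)**2 = 130321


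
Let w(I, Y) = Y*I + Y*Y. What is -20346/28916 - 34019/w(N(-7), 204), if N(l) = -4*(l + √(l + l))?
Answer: -14142113555/9963181296 - 34019*I*√14/2756448 ≈ -1.4194 - 0.046178*I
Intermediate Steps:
N(l) = -4*l - 4*√2*√l (N(l) = -4*(l + √(2*l)) = -4*(l + √2*√l) = -4*l - 4*√2*√l)
w(I, Y) = Y² + I*Y (w(I, Y) = I*Y + Y² = Y² + I*Y)
-20346/28916 - 34019/w(N(-7), 204) = -20346/28916 - 34019*1/(204*((-4*(-7) - 4*√2*√(-7)) + 204)) = -20346*1/28916 - 34019*1/(204*((28 - 4*√2*I*√7) + 204)) = -10173/14458 - 34019*1/(204*((28 - 4*I*√14) + 204)) = -10173/14458 - 34019*1/(204*(232 - 4*I*√14)) = -10173/14458 - 34019/(47328 - 816*I*√14)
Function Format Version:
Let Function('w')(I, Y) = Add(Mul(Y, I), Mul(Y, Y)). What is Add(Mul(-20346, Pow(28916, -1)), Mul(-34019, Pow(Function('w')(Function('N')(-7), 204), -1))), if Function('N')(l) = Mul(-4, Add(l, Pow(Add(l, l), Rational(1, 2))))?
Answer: Add(Rational(-14142113555, 9963181296), Mul(Rational(-34019, 2756448), I, Pow(14, Rational(1, 2)))) ≈ Add(-1.4194, Mul(-0.046178, I))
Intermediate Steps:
Function('N')(l) = Add(Mul(-4, l), Mul(-4, Pow(2, Rational(1, 2)), Pow(l, Rational(1, 2)))) (Function('N')(l) = Mul(-4, Add(l, Pow(Mul(2, l), Rational(1, 2)))) = Mul(-4, Add(l, Mul(Pow(2, Rational(1, 2)), Pow(l, Rational(1, 2))))) = Add(Mul(-4, l), Mul(-4, Pow(2, Rational(1, 2)), Pow(l, Rational(1, 2)))))
Function('w')(I, Y) = Add(Pow(Y, 2), Mul(I, Y)) (Function('w')(I, Y) = Add(Mul(I, Y), Pow(Y, 2)) = Add(Pow(Y, 2), Mul(I, Y)))
Add(Mul(-20346, Pow(28916, -1)), Mul(-34019, Pow(Function('w')(Function('N')(-7), 204), -1))) = Add(Mul(-20346, Pow(28916, -1)), Mul(-34019, Pow(Mul(204, Add(Add(Mul(-4, -7), Mul(-4, Pow(2, Rational(1, 2)), Pow(-7, Rational(1, 2)))), 204)), -1))) = Add(Mul(-20346, Rational(1, 28916)), Mul(-34019, Pow(Mul(204, Add(Add(28, Mul(-4, Pow(2, Rational(1, 2)), Mul(I, Pow(7, Rational(1, 2))))), 204)), -1))) = Add(Rational(-10173, 14458), Mul(-34019, Pow(Mul(204, Add(Add(28, Mul(-4, I, Pow(14, Rational(1, 2)))), 204)), -1))) = Add(Rational(-10173, 14458), Mul(-34019, Pow(Mul(204, Add(232, Mul(-4, I, Pow(14, Rational(1, 2))))), -1))) = Add(Rational(-10173, 14458), Mul(-34019, Pow(Add(47328, Mul(-816, I, Pow(14, Rational(1, 2)))), -1)))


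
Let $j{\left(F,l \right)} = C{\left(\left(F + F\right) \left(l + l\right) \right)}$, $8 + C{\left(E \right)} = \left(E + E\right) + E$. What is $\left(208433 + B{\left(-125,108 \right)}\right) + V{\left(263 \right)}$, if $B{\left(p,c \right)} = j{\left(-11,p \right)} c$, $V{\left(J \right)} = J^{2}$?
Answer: $2058738$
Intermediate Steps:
$C{\left(E \right)} = -8 + 3 E$ ($C{\left(E \right)} = -8 + \left(\left(E + E\right) + E\right) = -8 + \left(2 E + E\right) = -8 + 3 E$)
$j{\left(F,l \right)} = -8 + 12 F l$ ($j{\left(F,l \right)} = -8 + 3 \left(F + F\right) \left(l + l\right) = -8 + 3 \cdot 2 F 2 l = -8 + 3 \cdot 4 F l = -8 + 12 F l$)
$B{\left(p,c \right)} = c \left(-8 - 132 p\right)$ ($B{\left(p,c \right)} = \left(-8 + 12 \left(-11\right) p\right) c = \left(-8 - 132 p\right) c = c \left(-8 - 132 p\right)$)
$\left(208433 + B{\left(-125,108 \right)}\right) + V{\left(263 \right)} = \left(208433 - 432 \left(2 + 33 \left(-125\right)\right)\right) + 263^{2} = \left(208433 - 432 \left(2 - 4125\right)\right) + 69169 = \left(208433 - 432 \left(-4123\right)\right) + 69169 = \left(208433 + 1781136\right) + 69169 = 1989569 + 69169 = 2058738$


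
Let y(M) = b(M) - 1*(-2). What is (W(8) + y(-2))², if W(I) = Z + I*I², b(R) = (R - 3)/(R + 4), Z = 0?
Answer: 1046529/4 ≈ 2.6163e+5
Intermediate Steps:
b(R) = (-3 + R)/(4 + R)
W(I) = I³ (W(I) = 0 + I*I² = 0 + I³ = I³)
y(M) = 2 + (-3 + M)/(4 + M) (y(M) = (-3 + M)/(4 + M) - 1*(-2) = (-3 + M)/(4 + M) + 2 = 2 + (-3 + M)/(4 + M))
(W(8) + y(-2))² = (8³ + (5 + 3*(-2))/(4 - 2))² = (512 + (5 - 6)/2)² = (512 + (½)*(-1))² = (512 - ½)² = (1023/2)² = 1046529/4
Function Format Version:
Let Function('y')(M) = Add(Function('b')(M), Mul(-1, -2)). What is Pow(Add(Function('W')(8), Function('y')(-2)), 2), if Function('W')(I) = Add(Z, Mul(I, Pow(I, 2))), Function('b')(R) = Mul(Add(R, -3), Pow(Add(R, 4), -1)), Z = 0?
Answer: Rational(1046529, 4) ≈ 2.6163e+5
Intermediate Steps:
Function('b')(R) = Mul(Pow(Add(4, R), -1), Add(-3, R)) (Function('b')(R) = Mul(Add(-3, R), Pow(Add(4, R), -1)) = Mul(Pow(Add(4, R), -1), Add(-3, R)))
Function('W')(I) = Pow(I, 3) (Function('W')(I) = Add(0, Mul(I, Pow(I, 2))) = Add(0, Pow(I, 3)) = Pow(I, 3))
Function('y')(M) = Add(2, Mul(Pow(Add(4, M), -1), Add(-3, M))) (Function('y')(M) = Add(Mul(Pow(Add(4, M), -1), Add(-3, M)), Mul(-1, -2)) = Add(Mul(Pow(Add(4, M), -1), Add(-3, M)), 2) = Add(2, Mul(Pow(Add(4, M), -1), Add(-3, M))))
Pow(Add(Function('W')(8), Function('y')(-2)), 2) = Pow(Add(Pow(8, 3), Mul(Pow(Add(4, -2), -1), Add(5, Mul(3, -2)))), 2) = Pow(Add(512, Mul(Pow(2, -1), Add(5, -6))), 2) = Pow(Add(512, Mul(Rational(1, 2), -1)), 2) = Pow(Add(512, Rational(-1, 2)), 2) = Pow(Rational(1023, 2), 2) = Rational(1046529, 4)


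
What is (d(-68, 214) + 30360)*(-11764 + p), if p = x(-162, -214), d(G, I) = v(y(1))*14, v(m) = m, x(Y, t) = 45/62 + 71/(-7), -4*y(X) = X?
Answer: -310222969719/868 ≈ -3.5740e+8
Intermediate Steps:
y(X) = -X/4
x(Y, t) = -4087/434 (x(Y, t) = 45*(1/62) + 71*(-⅐) = 45/62 - 71/7 = -4087/434)
d(G, I) = -7/2 (d(G, I) = -¼*1*14 = -¼*14 = -7/2)
p = -4087/434 ≈ -9.4171
(d(-68, 214) + 30360)*(-11764 + p) = (-7/2 + 30360)*(-11764 - 4087/434) = (60713/2)*(-5109663/434) = -310222969719/868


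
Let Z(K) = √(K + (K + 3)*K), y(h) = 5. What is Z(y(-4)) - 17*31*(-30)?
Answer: 15810 + 3*√5 ≈ 15817.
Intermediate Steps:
Z(K) = √(K + K*(3 + K)) (Z(K) = √(K + (3 + K)*K) = √(K + K*(3 + K)))
Z(y(-4)) - 17*31*(-30) = √(5*(4 + 5)) - 17*31*(-30) = √(5*9) - 527*(-30) = √45 + 15810 = 3*√5 + 15810 = 15810 + 3*√5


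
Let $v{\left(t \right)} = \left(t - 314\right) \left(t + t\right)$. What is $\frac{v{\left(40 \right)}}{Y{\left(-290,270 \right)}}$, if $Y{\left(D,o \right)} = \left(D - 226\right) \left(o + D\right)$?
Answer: $- \frac{274}{129} \approx -2.124$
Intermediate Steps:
$Y{\left(D,o \right)} = \left(-226 + D\right) \left(D + o\right)$
$v{\left(t \right)} = 2 t \left(-314 + t\right)$ ($v{\left(t \right)} = \left(-314 + t\right) 2 t = 2 t \left(-314 + t\right)$)
$\frac{v{\left(40 \right)}}{Y{\left(-290,270 \right)}} = \frac{2 \cdot 40 \left(-314 + 40\right)}{\left(-290\right)^{2} - -65540 - 61020 - 78300} = \frac{2 \cdot 40 \left(-274\right)}{84100 + 65540 - 61020 - 78300} = - \frac{21920}{10320} = \left(-21920\right) \frac{1}{10320} = - \frac{274}{129}$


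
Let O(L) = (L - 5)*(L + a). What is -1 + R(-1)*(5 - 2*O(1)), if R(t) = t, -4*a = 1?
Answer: -12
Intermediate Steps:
a = -1/4 (a = -1/4*1 = -1/4 ≈ -0.25000)
O(L) = (-5 + L)*(-1/4 + L) (O(L) = (L - 5)*(L - 1/4) = (-5 + L)*(-1/4 + L))
-1 + R(-1)*(5 - 2*O(1)) = -1 - (5 - 2*(5/4 + 1**2 - 21/4*1)) = -1 - (5 - 2*(5/4 + 1 - 21/4)) = -1 - (5 - 2*(-3)) = -1 - (5 + 6) = -1 - 1*11 = -1 - 11 = -12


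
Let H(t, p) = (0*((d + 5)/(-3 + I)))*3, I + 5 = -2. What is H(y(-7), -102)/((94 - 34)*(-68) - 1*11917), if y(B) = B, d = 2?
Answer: 0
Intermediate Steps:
I = -7 (I = -5 - 2 = -7)
H(t, p) = 0 (H(t, p) = (0*((2 + 5)/(-3 - 7)))*3 = (0*(7/(-10)))*3 = (0*(7*(-1/10)))*3 = (0*(-7/10))*3 = 0*3 = 0)
H(y(-7), -102)/((94 - 34)*(-68) - 1*11917) = 0/((94 - 34)*(-68) - 1*11917) = 0/(60*(-68) - 11917) = 0/(-4080 - 11917) = 0/(-15997) = 0*(-1/15997) = 0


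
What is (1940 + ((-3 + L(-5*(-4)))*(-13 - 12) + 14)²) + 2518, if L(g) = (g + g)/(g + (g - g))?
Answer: 5979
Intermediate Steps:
L(g) = 2 (L(g) = (2*g)/(g + 0) = (2*g)/g = 2)
(1940 + ((-3 + L(-5*(-4)))*(-13 - 12) + 14)²) + 2518 = (1940 + ((-3 + 2)*(-13 - 12) + 14)²) + 2518 = (1940 + (-1*(-25) + 14)²) + 2518 = (1940 + (25 + 14)²) + 2518 = (1940 + 39²) + 2518 = (1940 + 1521) + 2518 = 3461 + 2518 = 5979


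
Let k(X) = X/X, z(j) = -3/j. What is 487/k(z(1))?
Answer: 487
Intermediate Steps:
k(X) = 1
487/k(z(1)) = 487/1 = 487*1 = 487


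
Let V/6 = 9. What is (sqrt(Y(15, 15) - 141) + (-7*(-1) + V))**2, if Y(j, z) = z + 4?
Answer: (61 + I*sqrt(122))**2 ≈ 3599.0 + 1347.5*I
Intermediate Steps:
V = 54 (V = 6*9 = 54)
Y(j, z) = 4 + z
(sqrt(Y(15, 15) - 141) + (-7*(-1) + V))**2 = (sqrt((4 + 15) - 141) + (-7*(-1) + 54))**2 = (sqrt(19 - 141) + (7 + 54))**2 = (sqrt(-122) + 61)**2 = (I*sqrt(122) + 61)**2 = (61 + I*sqrt(122))**2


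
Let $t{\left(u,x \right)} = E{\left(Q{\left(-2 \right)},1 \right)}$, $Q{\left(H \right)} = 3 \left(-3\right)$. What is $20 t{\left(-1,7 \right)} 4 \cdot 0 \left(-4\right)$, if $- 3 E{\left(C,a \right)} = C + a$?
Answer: $0$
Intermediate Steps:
$Q{\left(H \right)} = -9$
$E{\left(C,a \right)} = - \frac{C}{3} - \frac{a}{3}$ ($E{\left(C,a \right)} = - \frac{C + a}{3} = - \frac{C}{3} - \frac{a}{3}$)
$t{\left(u,x \right)} = \frac{8}{3}$ ($t{\left(u,x \right)} = \left(- \frac{1}{3}\right) \left(-9\right) - \frac{1}{3} = 3 - \frac{1}{3} = \frac{8}{3}$)
$20 t{\left(-1,7 \right)} 4 \cdot 0 \left(-4\right) = 20 \cdot \frac{8}{3} \cdot 4 \cdot 0 \left(-4\right) = \frac{160 \cdot 0 \left(-4\right)}{3} = \frac{160}{3} \cdot 0 = 0$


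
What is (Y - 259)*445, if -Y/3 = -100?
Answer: 18245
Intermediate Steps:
Y = 300 (Y = -3*(-100) = 300)
(Y - 259)*445 = (300 - 259)*445 = 41*445 = 18245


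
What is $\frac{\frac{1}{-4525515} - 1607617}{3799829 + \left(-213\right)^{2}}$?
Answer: $- \frac{3637647423878}{8700750613485} \approx -0.41808$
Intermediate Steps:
$\frac{\frac{1}{-4525515} - 1607617}{3799829 + \left(-213\right)^{2}} = \frac{- \frac{1}{4525515} - 1607617}{3799829 + 45369} = - \frac{7275294847756}{4525515 \cdot 3845198} = \left(- \frac{7275294847756}{4525515}\right) \frac{1}{3845198} = - \frac{3637647423878}{8700750613485}$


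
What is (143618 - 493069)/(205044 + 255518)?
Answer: -349451/460562 ≈ -0.75875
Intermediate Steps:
(143618 - 493069)/(205044 + 255518) = -349451/460562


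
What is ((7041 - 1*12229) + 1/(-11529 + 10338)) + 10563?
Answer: 6401624/1191 ≈ 5375.0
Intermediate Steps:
((7041 - 1*12229) + 1/(-11529 + 10338)) + 10563 = ((7041 - 12229) + 1/(-1191)) + 10563 = (-5188 - 1/1191) + 10563 = -6178909/1191 + 10563 = 6401624/1191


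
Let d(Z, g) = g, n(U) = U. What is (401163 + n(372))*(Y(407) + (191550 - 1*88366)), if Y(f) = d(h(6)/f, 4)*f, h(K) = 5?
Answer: 42085686420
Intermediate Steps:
Y(f) = 4*f
(401163 + n(372))*(Y(407) + (191550 - 1*88366)) = (401163 + 372)*(4*407 + (191550 - 1*88366)) = 401535*(1628 + (191550 - 88366)) = 401535*(1628 + 103184) = 401535*104812 = 42085686420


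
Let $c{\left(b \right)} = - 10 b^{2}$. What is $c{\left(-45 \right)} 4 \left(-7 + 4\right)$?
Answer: $243000$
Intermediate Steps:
$c{\left(-45 \right)} 4 \left(-7 + 4\right) = - 10 \left(-45\right)^{2} \cdot 4 \left(-7 + 4\right) = \left(-10\right) 2025 \cdot 4 \left(-3\right) = \left(-20250\right) \left(-12\right) = 243000$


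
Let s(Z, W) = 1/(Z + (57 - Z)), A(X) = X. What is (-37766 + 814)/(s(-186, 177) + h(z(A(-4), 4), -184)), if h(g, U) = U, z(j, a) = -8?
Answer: 2106264/10487 ≈ 200.85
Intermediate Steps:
s(Z, W) = 1/57
(-37766 + 814)/(s(-186, 177) + h(z(A(-4), 4), -184)) = (-37766 + 814)/(1/57 - 184) = -36952/(-10487/57) = -36952*(-57/10487) = 2106264/10487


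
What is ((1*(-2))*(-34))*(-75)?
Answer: -5100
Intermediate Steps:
((1*(-2))*(-34))*(-75) = -2*(-34)*(-75) = 68*(-75) = -5100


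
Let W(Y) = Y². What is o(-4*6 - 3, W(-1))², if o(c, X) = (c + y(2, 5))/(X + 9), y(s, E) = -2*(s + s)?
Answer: 49/4 ≈ 12.250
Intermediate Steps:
y(s, E) = -4*s
o(c, X) = (-8 + c)/(9 + X) (o(c, X) = (c - 4*2)/(X + 9) = (c - 8)/(9 + X) = (-8 + c)/(9 + X))
o(-4*6 - 3, W(-1))² = ((-8 + (-4*6 - 3))/(9 + (-1)²))² = ((-8 + (-24 - 3))/(9 + 1))² = ((-8 - 27)/10)² = ((⅒)*(-35))² = (-7/2)² = 49/4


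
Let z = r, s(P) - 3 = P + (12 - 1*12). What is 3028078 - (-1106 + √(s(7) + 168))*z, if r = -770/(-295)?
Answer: 178826926/59 - 154*√178/59 ≈ 3.0309e+6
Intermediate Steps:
s(P) = 3 + P (s(P) = 3 + (P + (12 - 1*12)) = 3 + (P + (12 - 12)) = 3 + (P + 0) = 3 + P)
r = 154/59 (r = -770*(-1/295) = 154/59 ≈ 2.6102)
z = 154/59 ≈ 2.6102
3028078 - (-1106 + √(s(7) + 168))*z = 3028078 - (-1106 + √((3 + 7) + 168))*154/59 = 3028078 - (-1106 + √(10 + 168))*154/59 = 3028078 - (-1106 + √178)*154/59 = 3028078 - (-170324/59 + 154*√178/59) = 3028078 + (170324/59 - 154*√178/59) = 178826926/59 - 154*√178/59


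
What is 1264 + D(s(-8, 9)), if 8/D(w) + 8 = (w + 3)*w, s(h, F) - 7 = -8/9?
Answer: 2441108/1931 ≈ 1264.2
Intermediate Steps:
s(h, F) = 55/9 (s(h, F) = 7 - 8/9 = 55/9)
D(w) = 8/(-8 + w*(3 + w)) (D(w) = 8/(-8 + (w + 3)*w) = 8/(-8 + (3 + w)*w) = 8/(-8 + w*(3 + w)))
1264 + D(s(-8, 9)) = 1264 + 8/(-8 + (55/9)**2 + 3*(55/9)) = 1264 + 8/(-8 + 3025/81 + 55/3) = 1264 + 8/(3862/81) = 1264 + 8*(81/3862) = 1264 + 324/1931 = 2441108/1931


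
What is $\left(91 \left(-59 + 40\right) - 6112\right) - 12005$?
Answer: $-19846$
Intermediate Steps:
$\left(91 \left(-59 + 40\right) - 6112\right) - 12005 = \left(91 \left(-19\right) - 6112\right) - 12005 = \left(-1729 - 6112\right) - 12005 = -7841 - 12005 = -19846$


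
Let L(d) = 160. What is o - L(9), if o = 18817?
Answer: 18657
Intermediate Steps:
o - L(9) = 18817 - 1*160 = 18817 - 160 = 18657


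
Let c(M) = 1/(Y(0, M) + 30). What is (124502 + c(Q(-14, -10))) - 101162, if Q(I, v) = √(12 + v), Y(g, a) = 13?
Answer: 1003621/43 ≈ 23340.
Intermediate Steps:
c(M) = 1/43 (c(M) = 1/(13 + 30) = 1/43)
(124502 + c(Q(-14, -10))) - 101162 = (124502 + 1/43) - 101162 = 5353587/43 - 101162 = 1003621/43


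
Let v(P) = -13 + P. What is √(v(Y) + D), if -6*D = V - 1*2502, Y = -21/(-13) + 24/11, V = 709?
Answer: √213215574/858 ≈ 17.019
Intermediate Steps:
Y = 543/143 (Y = -21*(-1/13) + 24*(1/11) = 21/13 + 24/11 = 543/143 ≈ 3.7972)
D = 1793/6 (D = -(709 - 1*2502)/6 = -(709 - 2502)/6 = -⅙*(-1793) = 1793/6 ≈ 298.83)
√(v(Y) + D) = √((-13 + 543/143) + 1793/6) = √(-1316/143 + 1793/6) = √(248503/858) = √213215574/858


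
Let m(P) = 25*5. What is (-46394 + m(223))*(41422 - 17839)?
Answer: -1091161827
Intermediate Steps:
m(P) = 125
(-46394 + m(223))*(41422 - 17839) = (-46394 + 125)*(41422 - 17839) = -46269*23583 = -1091161827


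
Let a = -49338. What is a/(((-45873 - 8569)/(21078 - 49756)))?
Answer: -707457582/27221 ≈ -25989.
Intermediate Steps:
a/(((-45873 - 8569)/(21078 - 49756))) = -49338*(21078 - 49756)/(-45873 - 8569) = -49338/((-54442/(-28678))) = -49338/((-54442*(-1/28678))) = -49338/27221/14339 = -49338*14339/27221 = -707457582/27221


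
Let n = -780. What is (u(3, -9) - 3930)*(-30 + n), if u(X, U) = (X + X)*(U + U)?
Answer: 3270780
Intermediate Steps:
u(X, U) = 4*U*X (u(X, U) = (2*X)*(2*U) = 4*U*X)
(u(3, -9) - 3930)*(-30 + n) = (4*(-9)*3 - 3930)*(-30 - 780) = (-108 - 3930)*(-810) = -4038*(-810) = 3270780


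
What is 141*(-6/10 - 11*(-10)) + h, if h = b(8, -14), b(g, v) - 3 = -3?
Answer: 77127/5 ≈ 15425.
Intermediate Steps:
b(g, v) = 0 (b(g, v) = 3 - 3 = 0)
h = 0
141*(-6/10 - 11*(-10)) + h = 141*(-6/10 - 11*(-10)) + 0 = 141*(-6*1/10 + 110) + 0 = 141*(-3/5 + 110) + 0 = 141*(547/5) + 0 = 77127/5 + 0 = 77127/5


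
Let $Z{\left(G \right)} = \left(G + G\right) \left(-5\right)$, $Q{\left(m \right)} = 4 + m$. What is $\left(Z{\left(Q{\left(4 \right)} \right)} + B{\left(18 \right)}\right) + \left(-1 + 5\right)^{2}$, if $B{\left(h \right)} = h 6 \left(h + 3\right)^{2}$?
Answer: $47564$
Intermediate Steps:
$Z{\left(G \right)} = - 10 G$ ($Z{\left(G \right)} = 2 G \left(-5\right) = - 10 G$)
$B{\left(h \right)} = 6 h \left(3 + h\right)^{2}$
$\left(Z{\left(Q{\left(4 \right)} \right)} + B{\left(18 \right)}\right) + \left(-1 + 5\right)^{2} = \left(- 10 \left(4 + 4\right) + 6 \cdot 18 \left(3 + 18\right)^{2}\right) + \left(-1 + 5\right)^{2} = \left(\left(-10\right) 8 + 6 \cdot 18 \cdot 21^{2}\right) + 4^{2} = \left(-80 + 6 \cdot 18 \cdot 441\right) + 16 = \left(-80 + 47628\right) + 16 = 47548 + 16 = 47564$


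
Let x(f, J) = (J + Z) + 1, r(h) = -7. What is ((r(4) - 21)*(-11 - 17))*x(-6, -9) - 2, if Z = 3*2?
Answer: -1570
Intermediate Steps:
Z = 6
x(f, J) = 7 + J (x(f, J) = (J + 6) + 1 = (6 + J) + 1 = 7 + J)
((r(4) - 21)*(-11 - 17))*x(-6, -9) - 2 = ((-7 - 21)*(-11 - 17))*(7 - 9) - 2 = -28*(-28)*(-2) - 2 = 784*(-2) - 2 = -1568 - 2 = -1570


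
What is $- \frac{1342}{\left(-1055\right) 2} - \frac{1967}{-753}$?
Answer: $\frac{2580448}{794415} \approx 3.2482$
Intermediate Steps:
$- \frac{1342}{\left(-1055\right) 2} - \frac{1967}{-753} = - \frac{1342}{-2110} - - \frac{1967}{753} = \left(-1342\right) \left(- \frac{1}{2110}\right) + \frac{1967}{753} = \frac{671}{1055} + \frac{1967}{753} = \frac{2580448}{794415}$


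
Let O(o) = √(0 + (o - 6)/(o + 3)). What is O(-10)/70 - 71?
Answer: -71 + 2*√7/245 ≈ -70.978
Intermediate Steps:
O(o) = √((-6 + o)/(3 + o)) (O(o) = √(0 + (-6 + o)/(3 + o)) = √((-6 + o)/(3 + o)))
O(-10)/70 - 71 = √((-6 - 10)/(3 - 10))/70 - 71 = √(-16/(-7))*(1/70) - 71 = √(-⅐*(-16))*(1/70) - 71 = √(16/7)*(1/70) - 71 = (4*√7/7)*(1/70) - 71 = 2*√7/245 - 71 = -71 + 2*√7/245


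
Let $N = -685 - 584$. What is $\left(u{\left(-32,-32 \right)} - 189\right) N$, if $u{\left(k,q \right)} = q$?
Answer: $280449$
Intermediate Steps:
$N = -1269$ ($N = -685 - 584 = -1269$)
$\left(u{\left(-32,-32 \right)} - 189\right) N = \left(-32 - 189\right) \left(-1269\right) = \left(-221\right) \left(-1269\right) = 280449$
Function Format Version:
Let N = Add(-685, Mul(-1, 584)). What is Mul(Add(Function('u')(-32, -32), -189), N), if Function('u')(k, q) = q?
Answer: 280449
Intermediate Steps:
N = -1269 (N = Add(-685, -584) = -1269)
Mul(Add(Function('u')(-32, -32), -189), N) = Mul(Add(-32, -189), -1269) = Mul(-221, -1269) = 280449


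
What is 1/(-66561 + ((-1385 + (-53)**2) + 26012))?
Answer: -1/39125 ≈ -2.5559e-5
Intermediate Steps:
1/(-66561 + ((-1385 + (-53)**2) + 26012)) = 1/(-66561 + ((-1385 + 2809) + 26012)) = 1/(-66561 + (1424 + 26012)) = 1/(-66561 + 27436) = 1/(-39125) = -1/39125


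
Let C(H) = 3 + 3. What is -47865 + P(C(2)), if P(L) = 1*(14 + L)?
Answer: -47845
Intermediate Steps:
C(H) = 6
P(L) = 14 + L
-47865 + P(C(2)) = -47865 + (14 + 6) = -47865 + 20 = -47845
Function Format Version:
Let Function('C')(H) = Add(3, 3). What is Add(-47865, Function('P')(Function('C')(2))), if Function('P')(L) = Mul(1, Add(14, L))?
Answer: -47845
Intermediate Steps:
Function('C')(H) = 6
Function('P')(L) = Add(14, L)
Add(-47865, Function('P')(Function('C')(2))) = Add(-47865, Add(14, 6)) = Add(-47865, 20) = -47845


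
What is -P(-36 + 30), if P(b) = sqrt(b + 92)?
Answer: -sqrt(86) ≈ -9.2736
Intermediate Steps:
P(b) = sqrt(92 + b)
-P(-36 + 30) = -sqrt(92 + (-36 + 30)) = -sqrt(92 - 6) = -sqrt(86)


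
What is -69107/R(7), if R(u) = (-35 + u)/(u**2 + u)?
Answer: 138214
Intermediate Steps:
R(u) = (-35 + u)/(u + u**2)
-69107/R(7) = -69107*7*(1 + 7)/(-35 + 7) = -69107/((1/7)*(-28)/8) = -69107/((1/7)*(1/8)*(-28)) = -69107/(-1/2) = -69107*(-2) = 138214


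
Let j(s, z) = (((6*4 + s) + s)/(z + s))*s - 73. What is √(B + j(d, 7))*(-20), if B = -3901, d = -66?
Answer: -20*I*√14254046/59 ≈ -1279.8*I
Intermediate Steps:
j(s, z) = -73 + s*(24 + 2*s)/(s + z) (j(s, z) = (((24 + s) + s)/(s + z))*s - 73 = ((24 + 2*s)/(s + z))*s - 73 = s*(24 + 2*s)/(s + z) - 73 = -73 + s*(24 + 2*s)/(s + z))
√(B + j(d, 7))*(-20) = √(-3901 + (-73*7 - 49*(-66) + 2*(-66)²)/(-66 + 7))*(-20) = √(-3901 + (-511 + 3234 + 2*4356)/(-59))*(-20) = √(-3901 - (-511 + 3234 + 8712)/59)*(-20) = √(-3901 - 1/59*11435)*(-20) = √(-3901 - 11435/59)*(-20) = √(-241594/59)*(-20) = (I*√14254046/59)*(-20) = -20*I*√14254046/59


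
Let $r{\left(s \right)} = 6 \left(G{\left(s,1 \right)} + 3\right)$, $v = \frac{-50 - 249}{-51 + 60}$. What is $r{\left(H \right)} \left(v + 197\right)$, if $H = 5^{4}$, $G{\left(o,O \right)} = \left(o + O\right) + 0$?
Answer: $\frac{1854292}{3} \approx 6.181 \cdot 10^{5}$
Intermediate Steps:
$G{\left(o,O \right)} = O + o$ ($G{\left(o,O \right)} = \left(O + o\right) + 0 = O + o$)
$H = 625$
$v = - \frac{299}{9} \approx -33.222$
$r{\left(s \right)} = 24 + 6 s$ ($r{\left(s \right)} = 6 \left(\left(1 + s\right) + 3\right) = 6 \left(4 + s\right) = 24 + 6 s$)
$r{\left(H \right)} \left(v + 197\right) = \left(24 + 6 \cdot 625\right) \left(- \frac{299}{9} + 197\right) = \left(24 + 3750\right) \frac{1474}{9} = 3774 \cdot \frac{1474}{9} = \frac{1854292}{3}$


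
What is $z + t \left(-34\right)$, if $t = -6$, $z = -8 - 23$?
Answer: $173$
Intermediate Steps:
$z = -31$ ($z = -8 - 23 = -31$)
$z + t \left(-34\right) = -31 - -204 = -31 + 204 = 173$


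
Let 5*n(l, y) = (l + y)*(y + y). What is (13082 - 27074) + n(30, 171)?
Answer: -1218/5 ≈ -243.60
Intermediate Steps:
n(l, y) = 2*y*(l + y)/5 (n(l, y) = ((l + y)*(y + y))/5 = ((l + y)*(2*y))/5 = (2*y*(l + y))/5 = 2*y*(l + y)/5)
(13082 - 27074) + n(30, 171) = (13082 - 27074) + (2/5)*171*(30 + 171) = -13992 + (2/5)*171*201 = -13992 + 68742/5 = -1218/5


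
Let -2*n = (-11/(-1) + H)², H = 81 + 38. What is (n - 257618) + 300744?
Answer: 34676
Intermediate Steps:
H = 119
n = -8450 (n = -(-11/(-1) + 119)²/2 = -(-11*(-1) + 119)²/2 = -(11 + 119)²/2 = -½*130² = -½*16900 = -8450)
(n - 257618) + 300744 = (-8450 - 257618) + 300744 = -266068 + 300744 = 34676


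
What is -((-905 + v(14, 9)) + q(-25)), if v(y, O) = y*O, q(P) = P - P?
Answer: 779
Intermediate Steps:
q(P) = 0
v(y, O) = O*y
-((-905 + v(14, 9)) + q(-25)) = -((-905 + 9*14) + 0) = -((-905 + 126) + 0) = -(-779 + 0) = -1*(-779) = 779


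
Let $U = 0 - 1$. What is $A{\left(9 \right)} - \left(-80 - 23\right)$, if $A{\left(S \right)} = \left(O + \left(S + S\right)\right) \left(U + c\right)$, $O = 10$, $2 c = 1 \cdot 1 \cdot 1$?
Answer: $89$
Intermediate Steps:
$c = \frac{1}{2}$ ($c = \frac{1 \cdot 1 \cdot 1}{2} = \frac{1 \cdot 1}{2} = \frac{1}{2} \cdot 1 = \frac{1}{2} \approx 0.5$)
$U = -1$
$A{\left(S \right)} = -5 - S$ ($A{\left(S \right)} = \left(10 + \left(S + S\right)\right) \left(-1 + \frac{1}{2}\right) = \left(10 + 2 S\right) \left(- \frac{1}{2}\right) = -5 - S$)
$A{\left(9 \right)} - \left(-80 - 23\right) = \left(-5 - 9\right) - \left(-80 - 23\right) = \left(-5 - 9\right) - -103 = -14 + 103 = 89$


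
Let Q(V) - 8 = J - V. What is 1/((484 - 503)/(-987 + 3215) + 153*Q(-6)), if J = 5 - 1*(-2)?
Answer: 2228/7158545 ≈ 0.00031124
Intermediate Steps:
J = 7 (J = 5 + 2 = 7)
Q(V) = 15 - V (Q(V) = 8 + (7 - V) = 15 - V)
1/((484 - 503)/(-987 + 3215) + 153*Q(-6)) = 1/((484 - 503)/(-987 + 3215) + 153*(15 - 1*(-6))) = 1/(-19/2228 + 153*(15 + 6)) = 1/(-19*1/2228 + 153*21) = 1/(-19/2228 + 3213) = 1/(7158545/2228) = 2228/7158545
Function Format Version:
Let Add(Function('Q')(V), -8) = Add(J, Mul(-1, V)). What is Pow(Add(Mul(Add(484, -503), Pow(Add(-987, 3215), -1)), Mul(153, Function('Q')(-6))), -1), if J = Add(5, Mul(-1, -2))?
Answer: Rational(2228, 7158545) ≈ 0.00031124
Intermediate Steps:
J = 7 (J = Add(5, 2) = 7)
Function('Q')(V) = Add(15, Mul(-1, V)) (Function('Q')(V) = Add(8, Add(7, Mul(-1, V))) = Add(15, Mul(-1, V)))
Pow(Add(Mul(Add(484, -503), Pow(Add(-987, 3215), -1)), Mul(153, Function('Q')(-6))), -1) = Pow(Add(Mul(Add(484, -503), Pow(Add(-987, 3215), -1)), Mul(153, Add(15, Mul(-1, -6)))), -1) = Pow(Add(Mul(-19, Pow(2228, -1)), Mul(153, Add(15, 6))), -1) = Pow(Add(Mul(-19, Rational(1, 2228)), Mul(153, 21)), -1) = Pow(Add(Rational(-19, 2228), 3213), -1) = Pow(Rational(7158545, 2228), -1) = Rational(2228, 7158545)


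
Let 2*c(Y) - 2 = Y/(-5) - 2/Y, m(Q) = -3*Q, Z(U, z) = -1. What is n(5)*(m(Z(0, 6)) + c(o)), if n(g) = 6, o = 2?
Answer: 99/5 ≈ 19.800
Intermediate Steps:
c(Y) = 1 - 1/Y - Y/10 (c(Y) = 1 + (Y/(-5) - 2/Y)/2 = 1 + (Y*(-⅕) - 2/Y)/2 = 1 + (-Y/5 - 2/Y)/2 = 1 + (-2/Y - Y/5)/2 = 1 + (-1/Y - Y/10) = 1 - 1/Y - Y/10)
n(5)*(m(Z(0, 6)) + c(o)) = 6*(-3*(-1) + (1 - 1/2 - ⅒*2)) = 6*(3 + (1 - 1*½ - ⅕)) = 6*(3 + (1 - ½ - ⅕)) = 6*(3 + 3/10) = 6*(33/10) = 99/5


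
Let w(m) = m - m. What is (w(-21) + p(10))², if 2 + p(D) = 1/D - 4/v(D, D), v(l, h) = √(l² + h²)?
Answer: 369/100 + 19*√2/25 ≈ 4.7648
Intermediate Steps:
v(l, h) = √(h² + l²)
p(D) = -2 + 1/D - 2*√2/√(D²) (p(D) = -2 + (1/D - 4/√(D² + D²)) = -2 + (1/D - 4*√2/(2*√(D²))) = -2 + (1/D - 2*√2/√(D²)) = -2 + 1/D - 2*√2/√(D²))
w(m) = 0
(w(-21) + p(10))² = (0 + (-2 + 1/10 - 2*√2/√(10²)))² = (0 + (-2 + ⅒ - 2*√2/√100))² = (0 + (-2 + ⅒ - 2*√2*⅒))² = (0 + (-2 + ⅒ - √2/5))² = (0 + (-19/10 - √2/5))² = (-19/10 - √2/5)²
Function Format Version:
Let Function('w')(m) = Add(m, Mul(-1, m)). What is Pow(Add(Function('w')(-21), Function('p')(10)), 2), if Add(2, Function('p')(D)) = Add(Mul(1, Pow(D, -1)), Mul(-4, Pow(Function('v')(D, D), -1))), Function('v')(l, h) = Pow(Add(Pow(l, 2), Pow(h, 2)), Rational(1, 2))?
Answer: Add(Rational(369, 100), Mul(Rational(19, 25), Pow(2, Rational(1, 2)))) ≈ 4.7648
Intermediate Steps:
Function('v')(l, h) = Pow(Add(Pow(h, 2), Pow(l, 2)), Rational(1, 2))
Function('p')(D) = Add(-2, Pow(D, -1), Mul(-2, Pow(2, Rational(1, 2)), Pow(Pow(D, 2), Rational(-1, 2)))) (Function('p')(D) = Add(-2, Add(Mul(1, Pow(D, -1)), Mul(-4, Pow(Pow(Add(Pow(D, 2), Pow(D, 2)), Rational(1, 2)), -1)))) = Add(-2, Add(Pow(D, -1), Mul(-4, Pow(Pow(Mul(2, Pow(D, 2)), Rational(1, 2)), -1)))) = Add(-2, Add(Pow(D, -1), Mul(-4, Pow(Mul(Pow(2, Rational(1, 2)), Pow(Pow(D, 2), Rational(1, 2))), -1)))) = Add(-2, Add(Pow(D, -1), Mul(-4, Mul(Rational(1, 2), Pow(2, Rational(1, 2)), Pow(Pow(D, 2), Rational(-1, 2)))))) = Add(-2, Add(Pow(D, -1), Mul(-2, Pow(2, Rational(1, 2)), Pow(Pow(D, 2), Rational(-1, 2))))) = Add(-2, Pow(D, -1), Mul(-2, Pow(2, Rational(1, 2)), Pow(Pow(D, 2), Rational(-1, 2)))))
Function('w')(m) = 0
Pow(Add(Function('w')(-21), Function('p')(10)), 2) = Pow(Add(0, Add(-2, Pow(10, -1), Mul(-2, Pow(2, Rational(1, 2)), Pow(Pow(10, 2), Rational(-1, 2))))), 2) = Pow(Add(0, Add(-2, Rational(1, 10), Mul(-2, Pow(2, Rational(1, 2)), Pow(100, Rational(-1, 2))))), 2) = Pow(Add(0, Add(-2, Rational(1, 10), Mul(-2, Pow(2, Rational(1, 2)), Rational(1, 10)))), 2) = Pow(Add(0, Add(-2, Rational(1, 10), Mul(Rational(-1, 5), Pow(2, Rational(1, 2))))), 2) = Pow(Add(0, Add(Rational(-19, 10), Mul(Rational(-1, 5), Pow(2, Rational(1, 2))))), 2) = Pow(Add(Rational(-19, 10), Mul(Rational(-1, 5), Pow(2, Rational(1, 2)))), 2)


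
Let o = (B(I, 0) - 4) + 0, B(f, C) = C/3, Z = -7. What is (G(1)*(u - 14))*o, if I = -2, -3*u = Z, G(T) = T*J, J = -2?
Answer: -280/3 ≈ -93.333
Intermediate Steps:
G(T) = -2*T (G(T) = T*(-2) = -2*T)
u = 7/3 (u = -1/3*(-7) = 7/3 ≈ 2.3333)
B(f, C) = C/3 (B(f, C) = C*(1/3) = C/3)
o = -4 (o = ((1/3)*0 - 4) + 0 = (0 - 4) + 0 = -4 + 0 = -4)
(G(1)*(u - 14))*o = ((-2*1)*(7/3 - 14))*(-4) = -2*(-35/3)*(-4) = (70/3)*(-4) = -280/3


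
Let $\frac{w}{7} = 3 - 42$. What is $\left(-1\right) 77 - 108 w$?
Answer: $29407$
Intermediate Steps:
$w = -273$ ($w = 7 \left(3 - 42\right) = 7 \left(-39\right) = -273$)
$\left(-1\right) 77 - 108 w = \left(-1\right) 77 - -29484 = -77 + 29484 = 29407$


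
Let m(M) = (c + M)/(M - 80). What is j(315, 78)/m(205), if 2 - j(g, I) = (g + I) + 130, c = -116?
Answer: -65125/89 ≈ -731.74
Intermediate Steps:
j(g, I) = -128 - I - g (j(g, I) = 2 - ((g + I) + 130) = 2 - ((I + g) + 130) = 2 - (130 + I + g) = 2 + (-130 - I - g) = -128 - I - g)
m(M) = (-116 + M)/(-80 + M) (m(M) = (-116 + M)/(M - 80) = (-116 + M)/(-80 + M))
j(315, 78)/m(205) = (-128 - 1*78 - 1*315)/(((-116 + 205)/(-80 + 205))) = (-128 - 78 - 315)/((89/125)) = -521/((1/125)*89) = -521/89/125 = -521*125/89 = -65125/89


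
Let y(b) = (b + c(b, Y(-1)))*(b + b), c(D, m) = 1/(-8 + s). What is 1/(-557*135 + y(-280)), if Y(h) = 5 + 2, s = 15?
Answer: 1/81525 ≈ 1.2266e-5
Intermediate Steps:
Y(h) = 7
c(D, m) = ⅐ (c(D, m) = 1/(-8 + 15) = 1/7 = ⅐)
y(b) = 2*b*(⅐ + b) (y(b) = (b + ⅐)*(b + b) = (⅐ + b)*(2*b) = 2*b*(⅐ + b))
1/(-557*135 + y(-280)) = 1/(-557*135 + (2/7)*(-280)*(1 + 7*(-280))) = 1/(-75195 + (2/7)*(-280)*(1 - 1960)) = 1/(-75195 + (2/7)*(-280)*(-1959)) = 1/(-75195 + 156720) = 1/81525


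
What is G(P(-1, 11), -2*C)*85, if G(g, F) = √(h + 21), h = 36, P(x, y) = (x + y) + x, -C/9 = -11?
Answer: 85*√57 ≈ 641.74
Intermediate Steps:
C = 99 (C = -9*(-11) = 99)
P(x, y) = y + 2*x
G(g, F) = √57 (G(g, F) = √(36 + 21) = √57)
G(P(-1, 11), -2*C)*85 = √57*85 = 85*√57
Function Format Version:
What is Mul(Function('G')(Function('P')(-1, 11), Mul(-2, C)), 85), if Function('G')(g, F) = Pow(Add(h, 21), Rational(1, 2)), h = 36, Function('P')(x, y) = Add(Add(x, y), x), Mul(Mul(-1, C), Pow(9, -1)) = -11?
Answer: Mul(85, Pow(57, Rational(1, 2))) ≈ 641.74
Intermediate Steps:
C = 99 (C = Mul(-9, -11) = 99)
Function('P')(x, y) = Add(y, Mul(2, x))
Function('G')(g, F) = Pow(57, Rational(1, 2)) (Function('G')(g, F) = Pow(Add(36, 21), Rational(1, 2)) = Pow(57, Rational(1, 2)))
Mul(Function('G')(Function('P')(-1, 11), Mul(-2, C)), 85) = Mul(Pow(57, Rational(1, 2)), 85) = Mul(85, Pow(57, Rational(1, 2)))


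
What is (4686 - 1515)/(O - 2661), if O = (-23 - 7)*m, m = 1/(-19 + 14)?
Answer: -1057/885 ≈ -1.1944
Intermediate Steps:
m = -⅕ (m = 1/(-5) = -⅕ ≈ -0.20000)
O = 6 (O = (-23 - 7)*(-⅕) = -30*(-⅕) = 6)
(4686 - 1515)/(O - 2661) = (4686 - 1515)/(6 - 2661) = 3171/(-2655) = 3171*(-1/2655) = -1057/885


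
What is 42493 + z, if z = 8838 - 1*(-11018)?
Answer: 62349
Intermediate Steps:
z = 19856 (z = 8838 + 11018 = 19856)
42493 + z = 42493 + 19856 = 62349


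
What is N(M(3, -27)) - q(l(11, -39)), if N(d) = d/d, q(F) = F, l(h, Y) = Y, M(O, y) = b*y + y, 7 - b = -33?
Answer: 40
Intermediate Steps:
b = 40 (b = 7 - 1*(-33) = 7 + 33 = 40)
M(O, y) = 41*y (M(O, y) = 40*y + y = 41*y)
N(d) = 1
N(M(3, -27)) - q(l(11, -39)) = 1 - 1*(-39) = 1 + 39 = 40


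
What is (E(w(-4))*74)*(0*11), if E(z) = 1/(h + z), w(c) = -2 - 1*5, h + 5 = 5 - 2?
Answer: 0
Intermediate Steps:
h = -2 (h = -5 + (5 - 2) = -5 + 3 = -2)
w(c) = -7 (w(c) = -2 - 5 = -7)
E(z) = 1/(-2 + z)
(E(w(-4))*74)*(0*11) = (74/(-2 - 7))*(0*11) = (74/(-9))*0 = -⅑*74*0 = -74/9*0 = 0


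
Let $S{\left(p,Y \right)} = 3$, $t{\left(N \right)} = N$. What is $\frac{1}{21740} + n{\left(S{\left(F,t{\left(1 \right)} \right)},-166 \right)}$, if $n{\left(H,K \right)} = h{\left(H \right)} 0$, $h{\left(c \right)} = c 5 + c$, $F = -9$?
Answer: $\frac{1}{21740} \approx 4.5998 \cdot 10^{-5}$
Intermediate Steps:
$h{\left(c \right)} = 6 c$ ($h{\left(c \right)} = 5 c + c = 6 c$)
$n{\left(H,K \right)} = 0$ ($n{\left(H,K \right)} = 6 H 0 = 0$)
$\frac{1}{21740} + n{\left(S{\left(F,t{\left(1 \right)} \right)},-166 \right)} = \frac{1}{21740} + 0 = \frac{1}{21740}$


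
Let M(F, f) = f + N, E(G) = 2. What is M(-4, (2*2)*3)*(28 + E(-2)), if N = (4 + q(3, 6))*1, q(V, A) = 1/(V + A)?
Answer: 1450/3 ≈ 483.33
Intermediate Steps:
q(V, A) = 1/(A + V)
N = 37/9 (N = (4 + 1/(6 + 3))*1 = (4 + 1/9)*1 = (4 + ⅑)*1 = (37/9)*1 = 37/9 ≈ 4.1111)
M(F, f) = 37/9 + f (M(F, f) = f + 37/9 = 37/9 + f)
M(-4, (2*2)*3)*(28 + E(-2)) = (37/9 + (2*2)*3)*(28 + 2) = (37/9 + 4*3)*30 = (37/9 + 12)*30 = (145/9)*30 = 1450/3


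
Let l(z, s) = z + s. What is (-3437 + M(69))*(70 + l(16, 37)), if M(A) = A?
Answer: -414264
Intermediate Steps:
l(z, s) = s + z
(-3437 + M(69))*(70 + l(16, 37)) = (-3437 + 69)*(70 + (37 + 16)) = -3368*(70 + 53) = -3368*123 = -414264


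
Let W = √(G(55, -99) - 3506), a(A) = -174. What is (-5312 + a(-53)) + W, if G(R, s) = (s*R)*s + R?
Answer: -5486 + 2*√133901 ≈ -4754.1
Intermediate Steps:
G(R, s) = R + R*s² (G(R, s) = (R*s)*s + R = R*s² + R = R + R*s²)
W = 2*√133901 (W = √(55*(1 + (-99)²) - 3506) = √(55*(1 + 9801) - 3506) = √(55*9802 - 3506) = √(539110 - 3506) = √535604 = 2*√133901 ≈ 731.85)
(-5312 + a(-53)) + W = (-5312 - 174) + 2*√133901 = -5486 + 2*√133901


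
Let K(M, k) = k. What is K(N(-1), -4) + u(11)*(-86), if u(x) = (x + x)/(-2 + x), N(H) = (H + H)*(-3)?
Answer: -1928/9 ≈ -214.22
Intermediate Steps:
N(H) = -6*H (N(H) = (2*H)*(-3) = -6*H)
u(x) = 2*x/(-2 + x) (u(x) = (2*x)/(-2 + x) = 2*x/(-2 + x))
K(N(-1), -4) + u(11)*(-86) = -4 + (2*11/(-2 + 11))*(-86) = -4 + (2*11/9)*(-86) = -4 + (2*11*(⅑))*(-86) = -4 + (22/9)*(-86) = -4 - 1892/9 = -1928/9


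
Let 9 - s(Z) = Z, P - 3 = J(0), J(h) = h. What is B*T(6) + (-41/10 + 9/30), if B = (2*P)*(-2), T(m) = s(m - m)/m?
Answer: -109/5 ≈ -21.800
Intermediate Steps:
P = 3 (P = 3 + 0 = 3)
s(Z) = 9 - Z
T(m) = 9/m (T(m) = (9 - (m - m))/m = (9 - 1*0)/m = (9 + 0)/m = 9/m)
B = -12 (B = (2*3)*(-2) = 6*(-2) = -12)
B*T(6) + (-41/10 + 9/30) = -108/6 + (-41/10 + 9/30) = -108/6 + (-41*⅒ + 9*(1/30)) = -12*3/2 + (-41/10 + 3/10) = -18 - 19/5 = -109/5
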